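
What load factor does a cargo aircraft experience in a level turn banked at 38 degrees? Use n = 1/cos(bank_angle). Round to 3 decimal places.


Step 1: Convert 38 degrees to radians = 0.663225
Step 2: cos(38 deg) = 0.788011
Step 3: n = 1 / 0.788011 = 1.269

1.269


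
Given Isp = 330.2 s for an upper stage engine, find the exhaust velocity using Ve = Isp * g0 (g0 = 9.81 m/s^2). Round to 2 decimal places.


Step 1: Ve = Isp * g0 = 330.2 * 9.81
Step 2: Ve = 3239.26 m/s

3239.26


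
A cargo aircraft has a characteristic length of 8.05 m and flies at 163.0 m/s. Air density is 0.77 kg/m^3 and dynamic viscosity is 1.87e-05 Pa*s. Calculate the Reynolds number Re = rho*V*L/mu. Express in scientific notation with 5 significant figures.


Step 1: Numerator = rho * V * L = 0.77 * 163.0 * 8.05 = 1010.3555
Step 2: Re = 1010.3555 / 1.87e-05
Step 3: Re = 5.4030e+07

5.4030e+07


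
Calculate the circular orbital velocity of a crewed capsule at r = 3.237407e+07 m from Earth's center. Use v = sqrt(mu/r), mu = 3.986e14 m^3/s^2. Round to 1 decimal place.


Step 1: mu / r = 3.986e14 / 3.237407e+07 = 12312322.7941
Step 2: v = sqrt(12312322.7941) = 3508.9 m/s

3508.9


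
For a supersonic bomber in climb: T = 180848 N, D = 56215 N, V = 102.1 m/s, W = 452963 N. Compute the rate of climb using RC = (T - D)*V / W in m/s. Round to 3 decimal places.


Step 1: Excess thrust = T - D = 180848 - 56215 = 124633 N
Step 2: Excess power = 124633 * 102.1 = 12725029.3 W
Step 3: RC = 12725029.3 / 452963 = 28.093 m/s

28.093


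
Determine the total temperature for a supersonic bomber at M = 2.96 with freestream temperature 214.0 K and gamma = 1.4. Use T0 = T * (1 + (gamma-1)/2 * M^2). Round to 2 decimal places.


Step 1: (gamma-1)/2 = 0.2
Step 2: M^2 = 8.7616
Step 3: 1 + 0.2 * 8.7616 = 2.75232
Step 4: T0 = 214.0 * 2.75232 = 589.00 K

589.00


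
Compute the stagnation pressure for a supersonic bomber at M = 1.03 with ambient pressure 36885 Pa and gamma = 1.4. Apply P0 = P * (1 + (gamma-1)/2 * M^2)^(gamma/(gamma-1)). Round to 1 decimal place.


Step 1: (gamma-1)/2 * M^2 = 0.2 * 1.0609 = 0.21218
Step 2: 1 + 0.21218 = 1.21218
Step 3: Exponent gamma/(gamma-1) = 3.5
Step 4: P0 = 36885 * 1.21218^3.5 = 72332.7 Pa

72332.7


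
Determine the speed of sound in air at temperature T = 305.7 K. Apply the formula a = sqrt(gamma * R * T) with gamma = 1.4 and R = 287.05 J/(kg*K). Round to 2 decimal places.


Step 1: gamma * R * T = 1.4 * 287.05 * 305.7 = 122851.659
Step 2: a = sqrt(122851.659) = 350.50 m/s

350.50


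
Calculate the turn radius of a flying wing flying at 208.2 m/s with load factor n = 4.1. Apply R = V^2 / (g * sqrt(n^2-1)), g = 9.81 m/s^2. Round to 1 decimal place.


Step 1: V^2 = 208.2^2 = 43347.24
Step 2: n^2 - 1 = 4.1^2 - 1 = 15.81
Step 3: sqrt(15.81) = 3.976179
Step 4: R = 43347.24 / (9.81 * 3.976179) = 1111.3 m

1111.3


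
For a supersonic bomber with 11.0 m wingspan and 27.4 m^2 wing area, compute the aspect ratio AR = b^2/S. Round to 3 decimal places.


Step 1: b^2 = 11.0^2 = 121.0
Step 2: AR = 121.0 / 27.4 = 4.416

4.416


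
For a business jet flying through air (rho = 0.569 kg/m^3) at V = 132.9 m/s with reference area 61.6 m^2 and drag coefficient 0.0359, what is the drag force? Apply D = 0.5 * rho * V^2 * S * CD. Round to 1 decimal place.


Step 1: Dynamic pressure q = 0.5 * 0.569 * 132.9^2 = 5024.9556 Pa
Step 2: Drag D = q * S * CD = 5024.9556 * 61.6 * 0.0359
Step 3: D = 11112.4 N

11112.4


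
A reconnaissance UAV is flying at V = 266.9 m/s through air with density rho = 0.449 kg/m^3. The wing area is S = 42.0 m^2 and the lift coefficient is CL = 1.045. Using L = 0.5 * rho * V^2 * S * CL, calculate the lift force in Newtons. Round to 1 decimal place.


Step 1: Calculate dynamic pressure q = 0.5 * 0.449 * 266.9^2 = 0.5 * 0.449 * 71235.61 = 15992.3944 Pa
Step 2: Multiply by wing area and lift coefficient: L = 15992.3944 * 42.0 * 1.045
Step 3: L = 671680.5667 * 1.045 = 701906.2 N

701906.2


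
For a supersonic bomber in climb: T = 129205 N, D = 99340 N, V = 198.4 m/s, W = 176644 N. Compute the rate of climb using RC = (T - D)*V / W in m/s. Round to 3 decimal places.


Step 1: Excess thrust = T - D = 129205 - 99340 = 29865 N
Step 2: Excess power = 29865 * 198.4 = 5925216.0 W
Step 3: RC = 5925216.0 / 176644 = 33.543 m/s

33.543


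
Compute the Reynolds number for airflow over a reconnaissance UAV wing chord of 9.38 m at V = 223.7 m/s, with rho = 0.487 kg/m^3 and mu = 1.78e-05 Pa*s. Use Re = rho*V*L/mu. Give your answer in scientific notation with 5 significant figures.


Step 1: Numerator = rho * V * L = 0.487 * 223.7 * 9.38 = 1021.875022
Step 2: Re = 1021.875022 / 1.78e-05
Step 3: Re = 5.7409e+07

5.7409e+07


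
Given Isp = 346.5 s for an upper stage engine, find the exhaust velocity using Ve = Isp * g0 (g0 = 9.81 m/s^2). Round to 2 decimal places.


Step 1: Ve = Isp * g0 = 346.5 * 9.81
Step 2: Ve = 3399.17 m/s

3399.17


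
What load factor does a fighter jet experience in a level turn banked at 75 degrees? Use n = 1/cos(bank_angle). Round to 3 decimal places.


Step 1: Convert 75 degrees to radians = 1.308997
Step 2: cos(75 deg) = 0.258819
Step 3: n = 1 / 0.258819 = 3.864

3.864


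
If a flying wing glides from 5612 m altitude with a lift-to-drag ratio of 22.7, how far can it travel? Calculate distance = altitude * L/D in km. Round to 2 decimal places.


Step 1: Glide distance = altitude * L/D = 5612 * 22.7 = 127392.4 m
Step 2: Convert to km: 127392.4 / 1000 = 127.39 km

127.39


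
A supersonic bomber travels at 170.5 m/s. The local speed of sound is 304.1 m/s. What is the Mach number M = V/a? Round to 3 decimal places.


Step 1: M = V / a = 170.5 / 304.1
Step 2: M = 0.561

0.561


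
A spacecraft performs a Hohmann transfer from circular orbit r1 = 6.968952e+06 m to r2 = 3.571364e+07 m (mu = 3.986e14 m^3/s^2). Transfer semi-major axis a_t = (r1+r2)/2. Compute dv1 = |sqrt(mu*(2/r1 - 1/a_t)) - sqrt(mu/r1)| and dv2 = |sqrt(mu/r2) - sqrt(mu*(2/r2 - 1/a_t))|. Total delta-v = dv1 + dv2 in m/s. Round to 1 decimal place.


Step 1: Transfer semi-major axis a_t = (6.968952e+06 + 3.571364e+07) / 2 = 2.134130e+07 m
Step 2: v1 (circular at r1) = sqrt(mu/r1) = 7562.84 m/s
Step 3: v_t1 = sqrt(mu*(2/r1 - 1/a_t)) = 9783.44 m/s
Step 4: dv1 = |9783.44 - 7562.84| = 2220.6 m/s
Step 5: v2 (circular at r2) = 3340.81 m/s, v_t2 = 1909.08 m/s
Step 6: dv2 = |3340.81 - 1909.08| = 1431.73 m/s
Step 7: Total delta-v = 2220.6 + 1431.73 = 3652.3 m/s

3652.3


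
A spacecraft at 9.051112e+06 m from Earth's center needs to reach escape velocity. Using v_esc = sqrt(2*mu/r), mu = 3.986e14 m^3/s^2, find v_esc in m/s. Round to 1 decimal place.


Step 1: 2*mu/r = 2 * 3.986e14 / 9.051112e+06 = 88077575.4405
Step 2: v_esc = sqrt(88077575.4405) = 9385.0 m/s

9385.0


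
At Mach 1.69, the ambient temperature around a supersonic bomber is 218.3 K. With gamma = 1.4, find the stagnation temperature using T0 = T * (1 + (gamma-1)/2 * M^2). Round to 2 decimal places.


Step 1: (gamma-1)/2 = 0.2
Step 2: M^2 = 2.8561
Step 3: 1 + 0.2 * 2.8561 = 1.57122
Step 4: T0 = 218.3 * 1.57122 = 343.00 K

343.00


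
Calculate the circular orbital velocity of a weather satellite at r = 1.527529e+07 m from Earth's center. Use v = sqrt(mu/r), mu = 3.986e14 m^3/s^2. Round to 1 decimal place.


Step 1: mu / r = 3.986e14 / 1.527529e+07 = 26094430.9404
Step 2: v = sqrt(26094430.9404) = 5108.3 m/s

5108.3


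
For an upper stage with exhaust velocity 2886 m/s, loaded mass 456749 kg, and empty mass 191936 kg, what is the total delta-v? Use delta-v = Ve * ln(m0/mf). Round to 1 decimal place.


Step 1: Mass ratio m0/mf = 456749 / 191936 = 2.379694
Step 2: ln(2.379694) = 0.866972
Step 3: delta-v = 2886 * 0.866972 = 2502.1 m/s

2502.1


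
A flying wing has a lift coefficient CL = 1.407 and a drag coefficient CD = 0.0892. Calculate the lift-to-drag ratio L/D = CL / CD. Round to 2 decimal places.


Step 1: L/D = CL / CD = 1.407 / 0.0892
Step 2: L/D = 15.77

15.77


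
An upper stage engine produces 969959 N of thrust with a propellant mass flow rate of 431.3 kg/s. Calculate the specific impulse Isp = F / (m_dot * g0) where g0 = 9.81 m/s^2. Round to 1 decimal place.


Step 1: m_dot * g0 = 431.3 * 9.81 = 4231.05
Step 2: Isp = 969959 / 4231.05 = 229.2 s

229.2


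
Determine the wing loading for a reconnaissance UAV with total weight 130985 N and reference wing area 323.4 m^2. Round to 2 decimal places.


Step 1: Wing loading = W / S = 130985 / 323.4
Step 2: Wing loading = 405.02 N/m^2

405.02


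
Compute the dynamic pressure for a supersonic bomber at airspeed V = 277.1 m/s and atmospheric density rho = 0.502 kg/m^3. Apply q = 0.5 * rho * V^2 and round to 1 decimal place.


Step 1: V^2 = 277.1^2 = 76784.41
Step 2: q = 0.5 * 0.502 * 76784.41
Step 3: q = 19272.9 Pa

19272.9


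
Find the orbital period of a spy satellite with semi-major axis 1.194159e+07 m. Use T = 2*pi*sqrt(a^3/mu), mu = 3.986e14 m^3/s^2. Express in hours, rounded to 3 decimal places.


Step 1: a^3 / mu = 1.702890e+21 / 3.986e14 = 4.272176e+06
Step 2: sqrt(4.272176e+06) = 2066.9244 s
Step 3: T = 2*pi * 2066.9244 = 12986.87 s
Step 4: T in hours = 12986.87 / 3600 = 3.607 hours

3.607


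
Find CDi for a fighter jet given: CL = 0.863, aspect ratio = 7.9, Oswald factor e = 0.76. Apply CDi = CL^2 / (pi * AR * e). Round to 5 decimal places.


Step 1: CL^2 = 0.863^2 = 0.744769
Step 2: pi * AR * e = 3.14159 * 7.9 * 0.76 = 18.862122
Step 3: CDi = 0.744769 / 18.862122 = 0.03948

0.03948


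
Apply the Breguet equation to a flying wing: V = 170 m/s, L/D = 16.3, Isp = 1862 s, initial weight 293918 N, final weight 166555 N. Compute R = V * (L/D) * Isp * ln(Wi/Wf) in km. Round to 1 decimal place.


Step 1: Coefficient = V * (L/D) * Isp = 170 * 16.3 * 1862 = 5159602.0 m
Step 2: Wi/Wf = 293918 / 166555 = 1.76469
Step 3: ln(1.76469) = 0.567975
Step 4: R = 5159602.0 * 0.567975 = 2930526.1 m = 2930.5 km

2930.5


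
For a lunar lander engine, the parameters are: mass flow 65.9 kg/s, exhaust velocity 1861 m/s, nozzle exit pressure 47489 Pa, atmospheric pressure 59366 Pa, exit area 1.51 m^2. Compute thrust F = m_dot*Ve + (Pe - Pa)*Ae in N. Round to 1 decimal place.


Step 1: Momentum thrust = m_dot * Ve = 65.9 * 1861 = 122639.9 N
Step 2: Pressure thrust = (Pe - Pa) * Ae = (47489 - 59366) * 1.51 = -17934.27 N
Step 3: Total thrust F = 122639.9 + -17934.27 = 104705.6 N

104705.6


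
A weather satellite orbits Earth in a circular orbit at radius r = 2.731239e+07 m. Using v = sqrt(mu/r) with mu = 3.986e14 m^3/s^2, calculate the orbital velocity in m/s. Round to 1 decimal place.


Step 1: mu / r = 3.986e14 / 2.731239e+07 = 14594109.1204
Step 2: v = sqrt(14594109.1204) = 3820.2 m/s

3820.2


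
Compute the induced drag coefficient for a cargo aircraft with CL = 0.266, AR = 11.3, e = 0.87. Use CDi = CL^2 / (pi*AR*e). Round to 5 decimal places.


Step 1: CL^2 = 0.266^2 = 0.070756
Step 2: pi * AR * e = 3.14159 * 11.3 * 0.87 = 30.884997
Step 3: CDi = 0.070756 / 30.884997 = 0.00229

0.00229


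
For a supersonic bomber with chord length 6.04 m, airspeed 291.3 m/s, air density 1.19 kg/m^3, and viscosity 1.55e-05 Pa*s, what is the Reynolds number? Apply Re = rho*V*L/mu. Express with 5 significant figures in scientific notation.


Step 1: Numerator = rho * V * L = 1.19 * 291.3 * 6.04 = 2093.74788
Step 2: Re = 2093.74788 / 1.55e-05
Step 3: Re = 1.3508e+08

1.3508e+08


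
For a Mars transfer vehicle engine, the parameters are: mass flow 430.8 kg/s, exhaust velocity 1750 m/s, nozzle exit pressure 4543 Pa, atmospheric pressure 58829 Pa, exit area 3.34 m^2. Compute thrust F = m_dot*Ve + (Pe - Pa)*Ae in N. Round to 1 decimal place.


Step 1: Momentum thrust = m_dot * Ve = 430.8 * 1750 = 753900.0 N
Step 2: Pressure thrust = (Pe - Pa) * Ae = (4543 - 58829) * 3.34 = -181315.24 N
Step 3: Total thrust F = 753900.0 + -181315.24 = 572584.8 N

572584.8


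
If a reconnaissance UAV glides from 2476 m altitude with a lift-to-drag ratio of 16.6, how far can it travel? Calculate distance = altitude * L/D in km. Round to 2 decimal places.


Step 1: Glide distance = altitude * L/D = 2476 * 16.6 = 41101.6 m
Step 2: Convert to km: 41101.6 / 1000 = 41.10 km

41.10


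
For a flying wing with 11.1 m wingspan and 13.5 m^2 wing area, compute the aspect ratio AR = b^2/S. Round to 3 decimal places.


Step 1: b^2 = 11.1^2 = 123.21
Step 2: AR = 123.21 / 13.5 = 9.127

9.127


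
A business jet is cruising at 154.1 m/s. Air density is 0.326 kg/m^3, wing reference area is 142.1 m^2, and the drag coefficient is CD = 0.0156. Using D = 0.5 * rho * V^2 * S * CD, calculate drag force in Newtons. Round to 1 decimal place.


Step 1: Dynamic pressure q = 0.5 * 0.326 * 154.1^2 = 3870.73 Pa
Step 2: Drag D = q * S * CD = 3870.73 * 142.1 * 0.0156
Step 3: D = 8580.5 N

8580.5


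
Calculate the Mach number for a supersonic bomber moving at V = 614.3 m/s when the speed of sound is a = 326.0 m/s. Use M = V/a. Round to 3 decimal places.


Step 1: M = V / a = 614.3 / 326.0
Step 2: M = 1.884

1.884


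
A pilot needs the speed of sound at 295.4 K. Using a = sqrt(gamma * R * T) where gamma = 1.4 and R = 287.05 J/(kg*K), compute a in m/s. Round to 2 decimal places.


Step 1: gamma * R * T = 1.4 * 287.05 * 295.4 = 118712.398
Step 2: a = sqrt(118712.398) = 344.55 m/s

344.55


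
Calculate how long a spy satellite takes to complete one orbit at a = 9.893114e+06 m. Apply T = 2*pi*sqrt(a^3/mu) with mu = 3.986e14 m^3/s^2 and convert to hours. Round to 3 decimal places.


Step 1: a^3 / mu = 9.682757e+20 / 3.986e14 = 2.429191e+06
Step 2: sqrt(2.429191e+06) = 1558.5864 s
Step 3: T = 2*pi * 1558.5864 = 9792.89 s
Step 4: T in hours = 9792.89 / 3600 = 2.720 hours

2.720


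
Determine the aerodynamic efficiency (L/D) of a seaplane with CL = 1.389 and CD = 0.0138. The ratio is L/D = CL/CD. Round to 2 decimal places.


Step 1: L/D = CL / CD = 1.389 / 0.0138
Step 2: L/D = 100.65

100.65


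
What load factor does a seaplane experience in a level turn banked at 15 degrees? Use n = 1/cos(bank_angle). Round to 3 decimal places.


Step 1: Convert 15 degrees to radians = 0.261799
Step 2: cos(15 deg) = 0.965926
Step 3: n = 1 / 0.965926 = 1.035

1.035


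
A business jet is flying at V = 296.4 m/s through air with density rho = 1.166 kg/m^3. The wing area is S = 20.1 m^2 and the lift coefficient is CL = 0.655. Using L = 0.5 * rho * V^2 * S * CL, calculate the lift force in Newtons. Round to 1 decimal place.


Step 1: Calculate dynamic pressure q = 0.5 * 1.166 * 296.4^2 = 0.5 * 1.166 * 87852.96 = 51218.2757 Pa
Step 2: Multiply by wing area and lift coefficient: L = 51218.2757 * 20.1 * 0.655
Step 3: L = 1029487.3412 * 0.655 = 674314.2 N

674314.2


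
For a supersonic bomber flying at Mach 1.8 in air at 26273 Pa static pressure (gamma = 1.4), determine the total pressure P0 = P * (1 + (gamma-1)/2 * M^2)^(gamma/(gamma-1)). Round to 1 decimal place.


Step 1: (gamma-1)/2 * M^2 = 0.2 * 3.24 = 0.648
Step 2: 1 + 0.648 = 1.648
Step 3: Exponent gamma/(gamma-1) = 3.5
Step 4: P0 = 26273 * 1.648^3.5 = 150959.3 Pa

150959.3


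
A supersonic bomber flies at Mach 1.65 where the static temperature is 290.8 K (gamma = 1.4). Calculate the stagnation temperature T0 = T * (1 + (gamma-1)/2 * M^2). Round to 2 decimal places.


Step 1: (gamma-1)/2 = 0.2
Step 2: M^2 = 2.7225
Step 3: 1 + 0.2 * 2.7225 = 1.5445
Step 4: T0 = 290.8 * 1.5445 = 449.14 K

449.14


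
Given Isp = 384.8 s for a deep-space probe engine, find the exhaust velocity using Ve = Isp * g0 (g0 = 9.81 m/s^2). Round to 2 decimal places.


Step 1: Ve = Isp * g0 = 384.8 * 9.81
Step 2: Ve = 3774.89 m/s

3774.89


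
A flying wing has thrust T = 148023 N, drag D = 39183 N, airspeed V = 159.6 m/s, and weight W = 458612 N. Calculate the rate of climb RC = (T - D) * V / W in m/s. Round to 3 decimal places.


Step 1: Excess thrust = T - D = 148023 - 39183 = 108840 N
Step 2: Excess power = 108840 * 159.6 = 17370864.0 W
Step 3: RC = 17370864.0 / 458612 = 37.877 m/s

37.877


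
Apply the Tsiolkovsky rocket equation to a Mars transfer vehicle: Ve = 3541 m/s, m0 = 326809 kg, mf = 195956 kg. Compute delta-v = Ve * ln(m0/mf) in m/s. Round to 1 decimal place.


Step 1: Mass ratio m0/mf = 326809 / 195956 = 1.667767
Step 2: ln(1.667767) = 0.511486
Step 3: delta-v = 3541 * 0.511486 = 1811.2 m/s

1811.2


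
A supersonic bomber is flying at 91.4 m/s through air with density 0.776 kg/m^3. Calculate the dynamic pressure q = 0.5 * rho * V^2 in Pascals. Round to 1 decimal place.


Step 1: V^2 = 91.4^2 = 8353.96
Step 2: q = 0.5 * 0.776 * 8353.96
Step 3: q = 3241.3 Pa

3241.3


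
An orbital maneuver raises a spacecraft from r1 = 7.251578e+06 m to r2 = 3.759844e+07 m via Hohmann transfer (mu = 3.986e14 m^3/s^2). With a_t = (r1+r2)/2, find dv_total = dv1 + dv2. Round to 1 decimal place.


Step 1: Transfer semi-major axis a_t = (7.251578e+06 + 3.759844e+07) / 2 = 2.242501e+07 m
Step 2: v1 (circular at r1) = sqrt(mu/r1) = 7414.0 m/s
Step 3: v_t1 = sqrt(mu*(2/r1 - 1/a_t)) = 9599.99 m/s
Step 4: dv1 = |9599.99 - 7414.0| = 2186.0 m/s
Step 5: v2 (circular at r2) = 3256.0 m/s, v_t2 = 1851.54 m/s
Step 6: dv2 = |3256.0 - 1851.54| = 1404.45 m/s
Step 7: Total delta-v = 2186.0 + 1404.45 = 3590.5 m/s

3590.5


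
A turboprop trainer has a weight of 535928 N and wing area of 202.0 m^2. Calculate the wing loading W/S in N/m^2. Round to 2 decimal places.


Step 1: Wing loading = W / S = 535928 / 202.0
Step 2: Wing loading = 2653.11 N/m^2

2653.11


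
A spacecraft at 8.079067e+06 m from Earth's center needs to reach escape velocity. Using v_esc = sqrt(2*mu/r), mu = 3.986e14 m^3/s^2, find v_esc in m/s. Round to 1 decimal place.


Step 1: 2*mu/r = 2 * 3.986e14 / 8.079067e+06 = 98674760.3405
Step 2: v_esc = sqrt(98674760.3405) = 9933.5 m/s

9933.5


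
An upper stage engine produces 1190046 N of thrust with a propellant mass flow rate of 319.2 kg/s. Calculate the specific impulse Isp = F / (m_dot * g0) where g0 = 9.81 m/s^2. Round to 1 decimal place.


Step 1: m_dot * g0 = 319.2 * 9.81 = 3131.35
Step 2: Isp = 1190046 / 3131.35 = 380.0 s

380.0


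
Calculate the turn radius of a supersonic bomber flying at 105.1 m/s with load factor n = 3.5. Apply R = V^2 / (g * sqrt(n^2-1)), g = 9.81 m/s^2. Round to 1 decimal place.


Step 1: V^2 = 105.1^2 = 11046.01
Step 2: n^2 - 1 = 3.5^2 - 1 = 11.25
Step 3: sqrt(11.25) = 3.354102
Step 4: R = 11046.01 / (9.81 * 3.354102) = 335.7 m

335.7


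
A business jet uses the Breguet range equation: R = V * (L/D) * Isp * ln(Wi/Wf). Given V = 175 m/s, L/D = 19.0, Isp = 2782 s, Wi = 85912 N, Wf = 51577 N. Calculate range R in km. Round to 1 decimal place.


Step 1: Coefficient = V * (L/D) * Isp = 175 * 19.0 * 2782 = 9250150.0 m
Step 2: Wi/Wf = 85912 / 51577 = 1.665704
Step 3: ln(1.665704) = 0.510248
Step 4: R = 9250150.0 * 0.510248 = 4719867.6 m = 4719.9 km

4719.9


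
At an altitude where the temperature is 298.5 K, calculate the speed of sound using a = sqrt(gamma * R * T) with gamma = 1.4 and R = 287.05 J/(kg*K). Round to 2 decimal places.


Step 1: gamma * R * T = 1.4 * 287.05 * 298.5 = 119958.195
Step 2: a = sqrt(119958.195) = 346.35 m/s

346.35


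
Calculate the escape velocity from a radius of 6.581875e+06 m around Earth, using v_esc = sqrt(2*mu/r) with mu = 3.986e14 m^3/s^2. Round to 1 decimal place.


Step 1: 2*mu/r = 2 * 3.986e14 / 6.581875e+06 = 121120501.3769
Step 2: v_esc = sqrt(121120501.3769) = 11005.5 m/s

11005.5


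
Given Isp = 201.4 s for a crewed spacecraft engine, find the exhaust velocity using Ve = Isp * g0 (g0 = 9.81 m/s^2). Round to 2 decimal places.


Step 1: Ve = Isp * g0 = 201.4 * 9.81
Step 2: Ve = 1975.73 m/s

1975.73


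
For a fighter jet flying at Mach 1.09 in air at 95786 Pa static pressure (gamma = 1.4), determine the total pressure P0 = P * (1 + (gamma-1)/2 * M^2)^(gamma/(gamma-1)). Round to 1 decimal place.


Step 1: (gamma-1)/2 * M^2 = 0.2 * 1.1881 = 0.23762
Step 2: 1 + 0.23762 = 1.23762
Step 3: Exponent gamma/(gamma-1) = 3.5
Step 4: P0 = 95786 * 1.23762^3.5 = 202002.9 Pa

202002.9


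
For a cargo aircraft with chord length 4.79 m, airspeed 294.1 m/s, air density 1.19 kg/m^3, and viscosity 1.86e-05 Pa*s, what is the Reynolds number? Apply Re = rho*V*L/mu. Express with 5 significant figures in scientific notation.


Step 1: Numerator = rho * V * L = 1.19 * 294.1 * 4.79 = 1676.39941
Step 2: Re = 1676.39941 / 1.86e-05
Step 3: Re = 9.0129e+07

9.0129e+07


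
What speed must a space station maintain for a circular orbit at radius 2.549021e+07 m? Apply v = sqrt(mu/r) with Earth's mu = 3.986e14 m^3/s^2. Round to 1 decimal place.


Step 1: mu / r = 3.986e14 / 2.549021e+07 = 15637376.075
Step 2: v = sqrt(15637376.075) = 3954.4 m/s

3954.4


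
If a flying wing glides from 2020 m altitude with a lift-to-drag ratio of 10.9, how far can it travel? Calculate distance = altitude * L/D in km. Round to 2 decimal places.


Step 1: Glide distance = altitude * L/D = 2020 * 10.9 = 22018.0 m
Step 2: Convert to km: 22018.0 / 1000 = 22.02 km

22.02


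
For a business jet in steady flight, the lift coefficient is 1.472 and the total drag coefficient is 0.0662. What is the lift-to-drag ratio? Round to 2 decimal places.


Step 1: L/D = CL / CD = 1.472 / 0.0662
Step 2: L/D = 22.24

22.24


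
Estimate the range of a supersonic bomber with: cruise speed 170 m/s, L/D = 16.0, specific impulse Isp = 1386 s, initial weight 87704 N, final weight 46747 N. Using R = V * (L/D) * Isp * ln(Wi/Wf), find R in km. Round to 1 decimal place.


Step 1: Coefficient = V * (L/D) * Isp = 170 * 16.0 * 1386 = 3769920.0 m
Step 2: Wi/Wf = 87704 / 46747 = 1.876142
Step 3: ln(1.876142) = 0.629217
Step 4: R = 3769920.0 * 0.629217 = 2372099.4 m = 2372.1 km

2372.1


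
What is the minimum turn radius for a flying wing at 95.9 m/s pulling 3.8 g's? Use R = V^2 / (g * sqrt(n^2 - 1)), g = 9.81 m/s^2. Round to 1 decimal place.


Step 1: V^2 = 95.9^2 = 9196.81
Step 2: n^2 - 1 = 3.8^2 - 1 = 13.44
Step 3: sqrt(13.44) = 3.666061
Step 4: R = 9196.81 / (9.81 * 3.666061) = 255.7 m

255.7


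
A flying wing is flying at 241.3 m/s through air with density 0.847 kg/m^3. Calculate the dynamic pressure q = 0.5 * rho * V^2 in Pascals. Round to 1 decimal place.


Step 1: V^2 = 241.3^2 = 58225.69
Step 2: q = 0.5 * 0.847 * 58225.69
Step 3: q = 24658.6 Pa

24658.6


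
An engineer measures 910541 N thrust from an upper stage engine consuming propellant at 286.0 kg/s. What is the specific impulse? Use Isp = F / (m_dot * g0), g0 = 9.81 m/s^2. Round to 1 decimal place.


Step 1: m_dot * g0 = 286.0 * 9.81 = 2805.66
Step 2: Isp = 910541 / 2805.66 = 324.5 s

324.5


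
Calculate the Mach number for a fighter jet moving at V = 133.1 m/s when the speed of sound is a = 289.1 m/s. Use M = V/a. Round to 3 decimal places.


Step 1: M = V / a = 133.1 / 289.1
Step 2: M = 0.460

0.460


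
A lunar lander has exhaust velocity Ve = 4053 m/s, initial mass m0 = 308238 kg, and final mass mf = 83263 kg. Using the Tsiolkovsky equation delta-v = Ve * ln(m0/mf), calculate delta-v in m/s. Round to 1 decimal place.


Step 1: Mass ratio m0/mf = 308238 / 83263 = 3.70198
Step 2: ln(3.70198) = 1.308868
Step 3: delta-v = 4053 * 1.308868 = 5304.8 m/s

5304.8


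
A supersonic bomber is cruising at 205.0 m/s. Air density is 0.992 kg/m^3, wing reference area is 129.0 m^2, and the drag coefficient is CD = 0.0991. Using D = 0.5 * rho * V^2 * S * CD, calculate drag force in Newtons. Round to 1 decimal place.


Step 1: Dynamic pressure q = 0.5 * 0.992 * 205.0^2 = 20844.4 Pa
Step 2: Drag D = q * S * CD = 20844.4 * 129.0 * 0.0991
Step 3: D = 266472.7 N

266472.7


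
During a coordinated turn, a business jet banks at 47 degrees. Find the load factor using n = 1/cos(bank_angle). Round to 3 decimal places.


Step 1: Convert 47 degrees to radians = 0.820305
Step 2: cos(47 deg) = 0.681998
Step 3: n = 1 / 0.681998 = 1.466

1.466


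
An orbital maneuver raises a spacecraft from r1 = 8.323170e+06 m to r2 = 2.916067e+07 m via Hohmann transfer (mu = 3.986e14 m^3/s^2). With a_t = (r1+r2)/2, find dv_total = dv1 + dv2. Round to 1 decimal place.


Step 1: Transfer semi-major axis a_t = (8.323170e+06 + 2.916067e+07) / 2 = 1.874192e+07 m
Step 2: v1 (circular at r1) = sqrt(mu/r1) = 6920.29 m/s
Step 3: v_t1 = sqrt(mu*(2/r1 - 1/a_t)) = 8632.09 m/s
Step 4: dv1 = |8632.09 - 6920.29| = 1711.8 m/s
Step 5: v2 (circular at r2) = 3697.17 m/s, v_t2 = 2463.81 m/s
Step 6: dv2 = |3697.17 - 2463.81| = 1233.36 m/s
Step 7: Total delta-v = 1711.8 + 1233.36 = 2945.2 m/s

2945.2


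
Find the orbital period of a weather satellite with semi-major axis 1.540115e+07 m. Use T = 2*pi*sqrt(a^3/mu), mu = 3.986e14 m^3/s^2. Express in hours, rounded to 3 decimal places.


Step 1: a^3 / mu = 3.653082e+21 / 3.986e14 = 9.164782e+06
Step 2: sqrt(9.164782e+06) = 3027.3392 s
Step 3: T = 2*pi * 3027.3392 = 19021.33 s
Step 4: T in hours = 19021.33 / 3600 = 5.284 hours

5.284


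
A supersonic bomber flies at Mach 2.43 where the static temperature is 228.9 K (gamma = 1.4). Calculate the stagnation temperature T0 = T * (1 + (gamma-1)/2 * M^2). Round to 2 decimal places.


Step 1: (gamma-1)/2 = 0.2
Step 2: M^2 = 5.9049
Step 3: 1 + 0.2 * 5.9049 = 2.18098
Step 4: T0 = 228.9 * 2.18098 = 499.23 K

499.23


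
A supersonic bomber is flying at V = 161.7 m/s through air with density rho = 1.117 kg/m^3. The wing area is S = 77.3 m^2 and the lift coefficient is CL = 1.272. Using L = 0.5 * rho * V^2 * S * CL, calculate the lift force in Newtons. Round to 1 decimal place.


Step 1: Calculate dynamic pressure q = 0.5 * 1.117 * 161.7^2 = 0.5 * 1.117 * 26146.89 = 14603.0381 Pa
Step 2: Multiply by wing area and lift coefficient: L = 14603.0381 * 77.3 * 1.272
Step 3: L = 1128814.8424 * 1.272 = 1435852.5 N

1435852.5


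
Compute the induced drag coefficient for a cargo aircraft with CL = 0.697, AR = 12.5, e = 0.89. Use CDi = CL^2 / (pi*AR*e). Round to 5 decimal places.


Step 1: CL^2 = 0.697^2 = 0.485809
Step 2: pi * AR * e = 3.14159 * 12.5 * 0.89 = 34.950218
Step 3: CDi = 0.485809 / 34.950218 = 0.01390

0.01390


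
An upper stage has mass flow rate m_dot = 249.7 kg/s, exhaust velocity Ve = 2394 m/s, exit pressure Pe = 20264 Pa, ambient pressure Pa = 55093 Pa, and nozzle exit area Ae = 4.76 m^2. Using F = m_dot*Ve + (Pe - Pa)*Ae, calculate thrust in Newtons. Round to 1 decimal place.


Step 1: Momentum thrust = m_dot * Ve = 249.7 * 2394 = 597781.8 N
Step 2: Pressure thrust = (Pe - Pa) * Ae = (20264 - 55093) * 4.76 = -165786.04 N
Step 3: Total thrust F = 597781.8 + -165786.04 = 431995.8 N

431995.8


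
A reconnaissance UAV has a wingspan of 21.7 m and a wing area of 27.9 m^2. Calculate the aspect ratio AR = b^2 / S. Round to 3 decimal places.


Step 1: b^2 = 21.7^2 = 470.89
Step 2: AR = 470.89 / 27.9 = 16.878

16.878


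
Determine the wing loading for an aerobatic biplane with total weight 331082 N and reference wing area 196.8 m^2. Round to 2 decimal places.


Step 1: Wing loading = W / S = 331082 / 196.8
Step 2: Wing loading = 1682.33 N/m^2

1682.33


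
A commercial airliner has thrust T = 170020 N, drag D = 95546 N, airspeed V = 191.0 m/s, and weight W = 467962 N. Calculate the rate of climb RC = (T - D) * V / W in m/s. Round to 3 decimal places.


Step 1: Excess thrust = T - D = 170020 - 95546 = 74474 N
Step 2: Excess power = 74474 * 191.0 = 14224534.0 W
Step 3: RC = 14224534.0 / 467962 = 30.397 m/s

30.397


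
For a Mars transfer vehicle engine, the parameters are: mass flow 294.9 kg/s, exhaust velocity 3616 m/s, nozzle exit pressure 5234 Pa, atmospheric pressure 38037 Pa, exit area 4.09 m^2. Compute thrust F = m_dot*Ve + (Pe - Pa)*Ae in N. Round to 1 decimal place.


Step 1: Momentum thrust = m_dot * Ve = 294.9 * 3616 = 1066358.4 N
Step 2: Pressure thrust = (Pe - Pa) * Ae = (5234 - 38037) * 4.09 = -134164.27 N
Step 3: Total thrust F = 1066358.4 + -134164.27 = 932194.1 N

932194.1


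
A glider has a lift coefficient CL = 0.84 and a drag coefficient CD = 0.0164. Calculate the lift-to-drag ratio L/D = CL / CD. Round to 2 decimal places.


Step 1: L/D = CL / CD = 0.84 / 0.0164
Step 2: L/D = 51.22

51.22


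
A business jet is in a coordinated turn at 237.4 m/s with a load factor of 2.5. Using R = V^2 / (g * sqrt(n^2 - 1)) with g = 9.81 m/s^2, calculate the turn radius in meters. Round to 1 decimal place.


Step 1: V^2 = 237.4^2 = 56358.76
Step 2: n^2 - 1 = 2.5^2 - 1 = 5.25
Step 3: sqrt(5.25) = 2.291288
Step 4: R = 56358.76 / (9.81 * 2.291288) = 2507.3 m

2507.3


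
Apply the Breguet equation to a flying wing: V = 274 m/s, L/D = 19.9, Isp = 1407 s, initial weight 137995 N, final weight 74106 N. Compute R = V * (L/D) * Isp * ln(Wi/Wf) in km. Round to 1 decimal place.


Step 1: Coefficient = V * (L/D) * Isp = 274 * 19.9 * 1407 = 7671808.2 m
Step 2: Wi/Wf = 137995 / 74106 = 1.86213
Step 3: ln(1.86213) = 0.621721
Step 4: R = 7671808.2 * 0.621721 = 4769723.9 m = 4769.7 km

4769.7


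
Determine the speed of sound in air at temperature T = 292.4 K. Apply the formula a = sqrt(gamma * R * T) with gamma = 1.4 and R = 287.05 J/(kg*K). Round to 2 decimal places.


Step 1: gamma * R * T = 1.4 * 287.05 * 292.4 = 117506.788
Step 2: a = sqrt(117506.788) = 342.79 m/s

342.79


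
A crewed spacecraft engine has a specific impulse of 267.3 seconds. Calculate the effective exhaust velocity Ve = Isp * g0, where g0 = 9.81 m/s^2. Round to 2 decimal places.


Step 1: Ve = Isp * g0 = 267.3 * 9.81
Step 2: Ve = 2622.21 m/s

2622.21


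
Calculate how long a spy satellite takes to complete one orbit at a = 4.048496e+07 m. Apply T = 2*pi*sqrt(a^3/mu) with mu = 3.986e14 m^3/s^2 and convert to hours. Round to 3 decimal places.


Step 1: a^3 / mu = 6.635614e+22 / 3.986e14 = 1.664730e+08
Step 2: sqrt(1.664730e+08) = 12902.4423 s
Step 3: T = 2*pi * 12902.4423 = 81068.44 s
Step 4: T in hours = 81068.44 / 3600 = 22.519 hours

22.519


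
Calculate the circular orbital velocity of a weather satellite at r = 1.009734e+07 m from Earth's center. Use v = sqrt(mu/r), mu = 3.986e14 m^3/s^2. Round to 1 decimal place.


Step 1: mu / r = 3.986e14 / 1.009734e+07 = 39475743.1165
Step 2: v = sqrt(39475743.1165) = 6283.0 m/s

6283.0


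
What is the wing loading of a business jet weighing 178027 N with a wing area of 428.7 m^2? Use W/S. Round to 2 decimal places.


Step 1: Wing loading = W / S = 178027 / 428.7
Step 2: Wing loading = 415.27 N/m^2

415.27


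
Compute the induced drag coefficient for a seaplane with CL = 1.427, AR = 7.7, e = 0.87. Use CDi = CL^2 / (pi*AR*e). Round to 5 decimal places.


Step 1: CL^2 = 1.427^2 = 2.036329
Step 2: pi * AR * e = 3.14159 * 7.7 * 0.87 = 21.045529
Step 3: CDi = 2.036329 / 21.045529 = 0.09676

0.09676


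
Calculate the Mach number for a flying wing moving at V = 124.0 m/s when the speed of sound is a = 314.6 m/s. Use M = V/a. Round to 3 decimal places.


Step 1: M = V / a = 124.0 / 314.6
Step 2: M = 0.394

0.394


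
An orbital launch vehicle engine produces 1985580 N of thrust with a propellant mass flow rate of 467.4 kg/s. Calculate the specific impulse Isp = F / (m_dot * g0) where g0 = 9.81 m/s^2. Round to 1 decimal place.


Step 1: m_dot * g0 = 467.4 * 9.81 = 4585.19
Step 2: Isp = 1985580 / 4585.19 = 433.0 s

433.0


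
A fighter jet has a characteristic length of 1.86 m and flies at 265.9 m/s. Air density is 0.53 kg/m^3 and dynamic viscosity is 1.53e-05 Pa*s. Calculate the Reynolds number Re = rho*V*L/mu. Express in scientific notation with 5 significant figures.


Step 1: Numerator = rho * V * L = 0.53 * 265.9 * 1.86 = 262.12422
Step 2: Re = 262.12422 / 1.53e-05
Step 3: Re = 1.7132e+07

1.7132e+07


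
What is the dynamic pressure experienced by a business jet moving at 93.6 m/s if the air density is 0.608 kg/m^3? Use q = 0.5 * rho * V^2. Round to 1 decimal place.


Step 1: V^2 = 93.6^2 = 8760.96
Step 2: q = 0.5 * 0.608 * 8760.96
Step 3: q = 2663.3 Pa

2663.3


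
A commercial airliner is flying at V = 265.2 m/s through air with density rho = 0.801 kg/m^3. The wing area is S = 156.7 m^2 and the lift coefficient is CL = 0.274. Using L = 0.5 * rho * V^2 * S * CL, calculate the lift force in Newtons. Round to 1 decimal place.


Step 1: Calculate dynamic pressure q = 0.5 * 0.801 * 265.2^2 = 0.5 * 0.801 * 70331.04 = 28167.5815 Pa
Step 2: Multiply by wing area and lift coefficient: L = 28167.5815 * 156.7 * 0.274
Step 3: L = 4413860.0242 * 0.274 = 1209397.6 N

1209397.6


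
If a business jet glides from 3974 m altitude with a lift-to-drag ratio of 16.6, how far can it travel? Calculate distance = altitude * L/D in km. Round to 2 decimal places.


Step 1: Glide distance = altitude * L/D = 3974 * 16.6 = 65968.4 m
Step 2: Convert to km: 65968.4 / 1000 = 65.97 km

65.97


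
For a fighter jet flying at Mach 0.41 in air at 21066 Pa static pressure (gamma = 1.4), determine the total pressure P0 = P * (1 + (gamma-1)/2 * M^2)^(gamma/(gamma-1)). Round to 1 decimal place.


Step 1: (gamma-1)/2 * M^2 = 0.2 * 0.1681 = 0.03362
Step 2: 1 + 0.03362 = 1.03362
Step 3: Exponent gamma/(gamma-1) = 3.5
Step 4: P0 = 21066 * 1.03362^3.5 = 23650.8 Pa

23650.8


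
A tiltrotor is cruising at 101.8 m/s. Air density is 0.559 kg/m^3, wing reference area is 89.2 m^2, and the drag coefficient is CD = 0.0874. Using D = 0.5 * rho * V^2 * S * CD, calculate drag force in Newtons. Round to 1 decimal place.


Step 1: Dynamic pressure q = 0.5 * 0.559 * 101.8^2 = 2896.5256 Pa
Step 2: Drag D = q * S * CD = 2896.5256 * 89.2 * 0.0874
Step 3: D = 22581.5 N

22581.5


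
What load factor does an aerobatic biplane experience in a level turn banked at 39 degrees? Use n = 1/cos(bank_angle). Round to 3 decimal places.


Step 1: Convert 39 degrees to radians = 0.680678
Step 2: cos(39 deg) = 0.777146
Step 3: n = 1 / 0.777146 = 1.287

1.287


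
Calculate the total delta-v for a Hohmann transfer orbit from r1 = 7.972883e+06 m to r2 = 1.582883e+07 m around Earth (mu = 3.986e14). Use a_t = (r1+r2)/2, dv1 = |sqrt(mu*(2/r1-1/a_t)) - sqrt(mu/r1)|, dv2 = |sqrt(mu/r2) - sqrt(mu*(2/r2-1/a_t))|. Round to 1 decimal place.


Step 1: Transfer semi-major axis a_t = (7.972883e+06 + 1.582883e+07) / 2 = 1.190086e+07 m
Step 2: v1 (circular at r1) = sqrt(mu/r1) = 7070.68 m/s
Step 3: v_t1 = sqrt(mu*(2/r1 - 1/a_t)) = 8154.48 m/s
Step 4: dv1 = |8154.48 - 7070.68| = 1083.8 m/s
Step 5: v2 (circular at r2) = 5018.16 m/s, v_t2 = 4107.36 m/s
Step 6: dv2 = |5018.16 - 4107.36| = 910.8 m/s
Step 7: Total delta-v = 1083.8 + 910.8 = 1994.6 m/s

1994.6


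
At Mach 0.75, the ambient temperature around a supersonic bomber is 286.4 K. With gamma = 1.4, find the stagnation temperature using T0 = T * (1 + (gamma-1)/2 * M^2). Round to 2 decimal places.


Step 1: (gamma-1)/2 = 0.2
Step 2: M^2 = 0.5625
Step 3: 1 + 0.2 * 0.5625 = 1.1125
Step 4: T0 = 286.4 * 1.1125 = 318.62 K

318.62


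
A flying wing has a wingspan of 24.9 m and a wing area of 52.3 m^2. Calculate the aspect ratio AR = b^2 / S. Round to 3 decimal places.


Step 1: b^2 = 24.9^2 = 620.01
Step 2: AR = 620.01 / 52.3 = 11.855

11.855


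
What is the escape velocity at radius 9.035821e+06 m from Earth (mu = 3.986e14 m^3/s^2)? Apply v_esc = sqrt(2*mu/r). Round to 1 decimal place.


Step 1: 2*mu/r = 2 * 3.986e14 / 9.035821e+06 = 88226626.0033
Step 2: v_esc = sqrt(88226626.0033) = 9392.9 m/s

9392.9


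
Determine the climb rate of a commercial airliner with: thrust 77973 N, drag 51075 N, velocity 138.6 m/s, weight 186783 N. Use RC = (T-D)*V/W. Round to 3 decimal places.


Step 1: Excess thrust = T - D = 77973 - 51075 = 26898 N
Step 2: Excess power = 26898 * 138.6 = 3728062.8 W
Step 3: RC = 3728062.8 / 186783 = 19.959 m/s

19.959


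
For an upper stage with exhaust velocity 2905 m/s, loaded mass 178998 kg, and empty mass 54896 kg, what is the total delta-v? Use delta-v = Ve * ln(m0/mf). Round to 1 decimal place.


Step 1: Mass ratio m0/mf = 178998 / 54896 = 3.260675
Step 2: ln(3.260675) = 1.181934
Step 3: delta-v = 2905 * 1.181934 = 3433.5 m/s

3433.5


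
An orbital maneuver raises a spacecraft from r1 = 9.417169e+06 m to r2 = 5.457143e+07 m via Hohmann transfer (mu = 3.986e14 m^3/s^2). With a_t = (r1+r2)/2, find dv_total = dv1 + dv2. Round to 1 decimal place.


Step 1: Transfer semi-major axis a_t = (9.417169e+06 + 5.457143e+07) / 2 = 3.199430e+07 m
Step 2: v1 (circular at r1) = sqrt(mu/r1) = 6505.92 m/s
Step 3: v_t1 = sqrt(mu*(2/r1 - 1/a_t)) = 8496.79 m/s
Step 4: dv1 = |8496.79 - 6505.92| = 1990.87 m/s
Step 5: v2 (circular at r2) = 2702.63 m/s, v_t2 = 1466.26 m/s
Step 6: dv2 = |2702.63 - 1466.26| = 1236.37 m/s
Step 7: Total delta-v = 1990.87 + 1236.37 = 3227.2 m/s

3227.2


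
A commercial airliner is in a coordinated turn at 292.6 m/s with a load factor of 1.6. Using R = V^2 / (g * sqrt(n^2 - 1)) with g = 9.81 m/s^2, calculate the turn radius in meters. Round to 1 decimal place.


Step 1: V^2 = 292.6^2 = 85614.76
Step 2: n^2 - 1 = 1.6^2 - 1 = 1.56
Step 3: sqrt(1.56) = 1.249
Step 4: R = 85614.76 / (9.81 * 1.249) = 6987.4 m

6987.4


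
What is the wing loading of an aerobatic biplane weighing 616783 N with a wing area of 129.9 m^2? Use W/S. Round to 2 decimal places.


Step 1: Wing loading = W / S = 616783 / 129.9
Step 2: Wing loading = 4748.14 N/m^2

4748.14


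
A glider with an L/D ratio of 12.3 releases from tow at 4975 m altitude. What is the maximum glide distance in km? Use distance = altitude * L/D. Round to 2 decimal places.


Step 1: Glide distance = altitude * L/D = 4975 * 12.3 = 61192.5 m
Step 2: Convert to km: 61192.5 / 1000 = 61.19 km

61.19


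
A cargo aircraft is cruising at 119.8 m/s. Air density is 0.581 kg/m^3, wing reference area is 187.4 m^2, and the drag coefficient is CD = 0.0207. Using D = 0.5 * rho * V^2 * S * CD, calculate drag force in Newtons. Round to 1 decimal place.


Step 1: Dynamic pressure q = 0.5 * 0.581 * 119.8^2 = 4169.2676 Pa
Step 2: Drag D = q * S * CD = 4169.2676 * 187.4 * 0.0207
Step 3: D = 16173.3 N

16173.3


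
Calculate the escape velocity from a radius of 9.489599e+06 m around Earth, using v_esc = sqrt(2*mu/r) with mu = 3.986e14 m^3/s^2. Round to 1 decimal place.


Step 1: 2*mu/r = 2 * 3.986e14 / 9.489599e+06 = 84007764.7117
Step 2: v_esc = sqrt(84007764.7117) = 9165.6 m/s

9165.6


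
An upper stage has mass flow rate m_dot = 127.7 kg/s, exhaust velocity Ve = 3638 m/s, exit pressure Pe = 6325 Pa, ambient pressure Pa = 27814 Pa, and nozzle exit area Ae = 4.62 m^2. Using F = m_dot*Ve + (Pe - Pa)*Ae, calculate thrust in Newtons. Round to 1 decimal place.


Step 1: Momentum thrust = m_dot * Ve = 127.7 * 3638 = 464572.6 N
Step 2: Pressure thrust = (Pe - Pa) * Ae = (6325 - 27814) * 4.62 = -99279.18 N
Step 3: Total thrust F = 464572.6 + -99279.18 = 365293.4 N

365293.4


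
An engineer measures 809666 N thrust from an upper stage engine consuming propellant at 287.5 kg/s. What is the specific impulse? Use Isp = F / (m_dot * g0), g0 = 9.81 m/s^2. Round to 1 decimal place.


Step 1: m_dot * g0 = 287.5 * 9.81 = 2820.38
Step 2: Isp = 809666 / 2820.38 = 287.1 s

287.1


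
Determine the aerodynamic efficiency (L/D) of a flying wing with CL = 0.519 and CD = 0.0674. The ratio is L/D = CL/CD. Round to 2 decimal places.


Step 1: L/D = CL / CD = 0.519 / 0.0674
Step 2: L/D = 7.70

7.70


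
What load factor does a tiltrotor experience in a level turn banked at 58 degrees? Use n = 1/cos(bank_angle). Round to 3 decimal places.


Step 1: Convert 58 degrees to radians = 1.012291
Step 2: cos(58 deg) = 0.529919
Step 3: n = 1 / 0.529919 = 1.887

1.887


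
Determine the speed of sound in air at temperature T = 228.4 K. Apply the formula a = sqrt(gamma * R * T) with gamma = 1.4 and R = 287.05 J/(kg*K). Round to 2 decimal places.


Step 1: gamma * R * T = 1.4 * 287.05 * 228.4 = 91787.108
Step 2: a = sqrt(91787.108) = 302.96 m/s

302.96
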